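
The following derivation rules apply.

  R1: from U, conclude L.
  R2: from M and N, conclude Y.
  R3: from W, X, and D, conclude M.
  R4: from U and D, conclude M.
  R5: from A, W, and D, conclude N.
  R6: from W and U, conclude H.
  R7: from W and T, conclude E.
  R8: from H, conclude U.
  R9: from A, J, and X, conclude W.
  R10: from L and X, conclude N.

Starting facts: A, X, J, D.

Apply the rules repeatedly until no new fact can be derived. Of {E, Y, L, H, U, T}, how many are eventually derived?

1

From A, J, and X, R9 gives W.
From A, W, and D, R5 gives N.
From W, X, and D, R3 gives M.
From M and N, R2 gives Y.
E would need W and T (R7), but T is never established.
Y: reached.
L would need U (R1), but U is never established.
H would need W and U (R6), but U is never established.
U would need H (R8), but H is never established.
No rule produces T, and it is not given.
Reached: Y — 1 of the 6.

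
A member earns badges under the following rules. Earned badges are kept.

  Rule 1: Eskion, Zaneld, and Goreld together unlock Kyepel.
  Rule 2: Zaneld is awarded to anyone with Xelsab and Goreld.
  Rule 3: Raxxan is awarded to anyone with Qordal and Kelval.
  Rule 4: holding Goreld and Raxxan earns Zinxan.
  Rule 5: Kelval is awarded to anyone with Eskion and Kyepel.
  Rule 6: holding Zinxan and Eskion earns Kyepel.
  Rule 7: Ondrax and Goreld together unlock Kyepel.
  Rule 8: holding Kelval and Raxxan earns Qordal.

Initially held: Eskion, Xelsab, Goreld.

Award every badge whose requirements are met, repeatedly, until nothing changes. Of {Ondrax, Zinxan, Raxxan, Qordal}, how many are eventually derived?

No rule produces Ondrax, and it is not given.
Zinxan would need Goreld and Raxxan (Rule 4), but Raxxan is never earned.
Raxxan would need Qordal and Kelval (Rule 3), but Qordal is never earned.
Qordal would need Kelval and Raxxan (Rule 8), but Raxxan is never earned.
None of the 4 are reached.

0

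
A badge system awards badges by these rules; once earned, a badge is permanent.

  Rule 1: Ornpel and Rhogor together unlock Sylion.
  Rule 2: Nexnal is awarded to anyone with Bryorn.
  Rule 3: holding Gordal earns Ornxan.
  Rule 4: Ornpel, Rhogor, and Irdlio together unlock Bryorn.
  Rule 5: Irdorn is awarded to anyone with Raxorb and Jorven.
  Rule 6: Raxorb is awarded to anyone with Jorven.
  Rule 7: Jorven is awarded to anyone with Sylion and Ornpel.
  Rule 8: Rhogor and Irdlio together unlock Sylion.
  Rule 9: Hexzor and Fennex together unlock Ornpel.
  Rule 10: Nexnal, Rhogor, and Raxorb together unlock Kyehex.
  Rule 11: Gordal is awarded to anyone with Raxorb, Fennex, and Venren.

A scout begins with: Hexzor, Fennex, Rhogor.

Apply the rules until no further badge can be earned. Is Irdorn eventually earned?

With Hexzor and Fennex, Ornpel is earned (Rule 9).
With Ornpel and Rhogor, Sylion is earned (Rule 1).
With Sylion and Ornpel, Jorven is earned (Rule 7).
With Jorven, Raxorb is earned (Rule 6).
With Raxorb and Jorven, Irdorn is earned (Rule 5).

Yes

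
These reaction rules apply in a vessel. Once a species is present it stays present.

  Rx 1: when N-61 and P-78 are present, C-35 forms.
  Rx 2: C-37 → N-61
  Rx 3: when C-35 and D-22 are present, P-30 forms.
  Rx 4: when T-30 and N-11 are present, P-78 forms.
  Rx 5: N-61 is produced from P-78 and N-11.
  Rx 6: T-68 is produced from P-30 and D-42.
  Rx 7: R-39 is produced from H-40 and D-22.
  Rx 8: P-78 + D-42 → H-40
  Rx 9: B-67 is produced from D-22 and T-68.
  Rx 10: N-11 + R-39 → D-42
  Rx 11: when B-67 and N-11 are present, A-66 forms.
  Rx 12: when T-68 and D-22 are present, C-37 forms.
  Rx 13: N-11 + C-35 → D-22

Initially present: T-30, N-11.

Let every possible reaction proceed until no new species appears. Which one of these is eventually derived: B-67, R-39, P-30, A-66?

T-30 and N-11 present → P-78 forms (Rx 4).
P-78 and N-11 present → N-61 forms (Rx 5).
N-61 and P-78 present → C-35 forms (Rx 1).
N-11 and C-35 present → D-22 forms (Rx 13).
C-35 and D-22 present → P-30 forms (Rx 3).
R-39 would need H-40 and D-22 (Rx 7), but H-40 never forms. B-67 would need D-22 and T-68 (Rx 9), but T-68 never forms. A-66 would need B-67 and N-11 (Rx 11), but B-67 never forms.

P-30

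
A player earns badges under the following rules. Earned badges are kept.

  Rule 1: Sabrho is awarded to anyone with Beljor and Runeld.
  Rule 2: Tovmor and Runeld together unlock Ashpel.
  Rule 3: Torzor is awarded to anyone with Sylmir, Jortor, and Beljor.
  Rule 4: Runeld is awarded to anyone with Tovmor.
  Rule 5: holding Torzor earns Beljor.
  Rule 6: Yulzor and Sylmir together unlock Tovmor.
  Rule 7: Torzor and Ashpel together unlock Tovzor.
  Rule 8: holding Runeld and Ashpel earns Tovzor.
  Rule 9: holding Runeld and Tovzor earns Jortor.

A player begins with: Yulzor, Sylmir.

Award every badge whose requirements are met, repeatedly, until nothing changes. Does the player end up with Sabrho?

No

Sabrho would need Beljor and Runeld (Rule 1), but Beljor is never earned.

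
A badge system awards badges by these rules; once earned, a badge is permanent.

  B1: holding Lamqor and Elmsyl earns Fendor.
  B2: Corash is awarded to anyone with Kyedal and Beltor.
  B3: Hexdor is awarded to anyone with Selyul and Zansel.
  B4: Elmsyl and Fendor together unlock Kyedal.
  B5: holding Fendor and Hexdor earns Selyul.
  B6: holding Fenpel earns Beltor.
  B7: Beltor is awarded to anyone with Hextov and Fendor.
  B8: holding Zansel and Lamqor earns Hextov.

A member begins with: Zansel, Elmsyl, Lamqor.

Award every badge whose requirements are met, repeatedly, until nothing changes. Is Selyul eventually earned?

Selyul would need Fendor and Hexdor (B5), but Hexdor is never earned.

No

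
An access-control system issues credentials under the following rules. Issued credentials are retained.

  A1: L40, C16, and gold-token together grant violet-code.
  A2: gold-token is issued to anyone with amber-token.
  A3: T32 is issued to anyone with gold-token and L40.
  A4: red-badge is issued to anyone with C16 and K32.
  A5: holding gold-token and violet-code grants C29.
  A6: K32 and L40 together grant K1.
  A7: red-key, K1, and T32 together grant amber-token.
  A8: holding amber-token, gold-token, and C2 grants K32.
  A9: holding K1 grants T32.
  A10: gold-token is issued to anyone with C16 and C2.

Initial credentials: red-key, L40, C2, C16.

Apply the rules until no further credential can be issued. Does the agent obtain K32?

K32 would need amber-token, gold-token, and C2 (A8), but amber-token is never granted.

No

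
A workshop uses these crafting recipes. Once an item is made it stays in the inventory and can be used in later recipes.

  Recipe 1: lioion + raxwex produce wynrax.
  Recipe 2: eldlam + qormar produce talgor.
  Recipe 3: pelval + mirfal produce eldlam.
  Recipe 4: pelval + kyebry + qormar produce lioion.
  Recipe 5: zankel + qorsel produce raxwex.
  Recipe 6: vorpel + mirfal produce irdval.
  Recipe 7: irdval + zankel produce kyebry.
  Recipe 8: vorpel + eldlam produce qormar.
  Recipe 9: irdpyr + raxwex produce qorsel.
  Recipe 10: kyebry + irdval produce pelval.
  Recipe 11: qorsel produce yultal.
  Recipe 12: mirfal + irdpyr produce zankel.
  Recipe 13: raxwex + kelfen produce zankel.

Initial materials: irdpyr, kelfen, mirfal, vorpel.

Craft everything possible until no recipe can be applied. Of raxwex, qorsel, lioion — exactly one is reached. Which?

vorpel + mirfal → irdval (Recipe 6).
Using Recipe 12, mirfal and irdpyr make zankel.
Using Recipe 7, irdval and zankel make kyebry.
Using Recipe 10, kyebry and irdval make pelval.
pelval + mirfal → eldlam (Recipe 3).
vorpel + eldlam → qormar (Recipe 8).
pelval + kyebry + qormar → lioion (Recipe 4).
qorsel would need irdpyr and raxwex (Recipe 9), but raxwex is never obtained. raxwex would need zankel and qorsel (Recipe 5), but qorsel is never obtained.

lioion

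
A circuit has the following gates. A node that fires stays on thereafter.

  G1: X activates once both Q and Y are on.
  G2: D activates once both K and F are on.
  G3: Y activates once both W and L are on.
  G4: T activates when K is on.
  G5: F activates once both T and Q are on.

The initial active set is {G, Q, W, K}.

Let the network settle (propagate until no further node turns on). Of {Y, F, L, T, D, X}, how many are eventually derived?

K is on, so T activates (G4).
G5: T and Q on → F on.
G2: K and F on → D on.
Y would need W and L (G3), but L never turns on.
F: reached.
No rule produces L, and it is not given.
T: reached.
D: reached.
X would need Q and Y (G1), but Y never turns on.
Reached: F, T, and D — 3 of the 6.

3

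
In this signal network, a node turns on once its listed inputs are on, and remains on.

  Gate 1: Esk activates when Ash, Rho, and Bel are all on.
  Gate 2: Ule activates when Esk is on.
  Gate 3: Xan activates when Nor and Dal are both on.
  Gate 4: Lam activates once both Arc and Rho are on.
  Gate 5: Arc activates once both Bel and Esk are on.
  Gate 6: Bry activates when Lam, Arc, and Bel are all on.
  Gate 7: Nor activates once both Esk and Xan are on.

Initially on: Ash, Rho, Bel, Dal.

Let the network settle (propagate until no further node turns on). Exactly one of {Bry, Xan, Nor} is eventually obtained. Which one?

Bry

Gate 1: Ash, Rho, and Bel on → Esk on.
Gate 5: Bel and Esk on → Arc on.
Gate 4: Arc and Rho on → Lam on.
Lam, Arc, and Bel are on, so Bry activates (Gate 6).
Nor would need Esk and Xan (Gate 7), but Xan never turns on. Xan would need Nor and Dal (Gate 3), but Nor never turns on.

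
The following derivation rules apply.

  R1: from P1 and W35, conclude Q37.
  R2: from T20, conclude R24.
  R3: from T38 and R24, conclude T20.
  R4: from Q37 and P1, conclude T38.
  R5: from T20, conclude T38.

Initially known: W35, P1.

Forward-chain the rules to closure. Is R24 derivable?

No

R24 would need T20 (R2), but T20 is never established.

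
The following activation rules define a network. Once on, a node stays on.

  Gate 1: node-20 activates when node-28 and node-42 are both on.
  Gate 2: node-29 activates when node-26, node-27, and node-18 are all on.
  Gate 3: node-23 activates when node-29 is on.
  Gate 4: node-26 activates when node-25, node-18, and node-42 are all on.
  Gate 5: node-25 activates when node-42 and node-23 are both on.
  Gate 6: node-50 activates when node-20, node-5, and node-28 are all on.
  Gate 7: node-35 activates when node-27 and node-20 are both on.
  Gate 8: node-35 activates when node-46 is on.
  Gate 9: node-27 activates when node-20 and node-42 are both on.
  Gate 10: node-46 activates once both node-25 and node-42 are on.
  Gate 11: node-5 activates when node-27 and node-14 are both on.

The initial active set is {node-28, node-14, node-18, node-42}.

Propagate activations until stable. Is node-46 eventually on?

No

node-46 would need node-25 and node-42 (Gate 10), but node-25 never turns on.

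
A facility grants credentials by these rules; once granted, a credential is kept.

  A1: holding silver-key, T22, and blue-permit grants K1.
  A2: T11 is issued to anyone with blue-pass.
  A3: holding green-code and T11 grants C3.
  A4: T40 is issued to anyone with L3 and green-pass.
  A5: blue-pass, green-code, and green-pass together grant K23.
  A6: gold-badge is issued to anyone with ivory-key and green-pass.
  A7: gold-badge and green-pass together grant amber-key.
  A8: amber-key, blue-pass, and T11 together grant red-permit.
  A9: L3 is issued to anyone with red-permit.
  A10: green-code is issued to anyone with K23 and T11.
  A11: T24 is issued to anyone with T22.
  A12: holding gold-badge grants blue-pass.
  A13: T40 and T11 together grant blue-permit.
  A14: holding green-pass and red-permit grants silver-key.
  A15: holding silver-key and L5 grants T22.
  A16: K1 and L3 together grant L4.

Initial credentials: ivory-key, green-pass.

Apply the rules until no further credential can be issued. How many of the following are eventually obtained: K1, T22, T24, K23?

K1 would need silver-key, T22, and blue-permit (A1), but T22 is never granted.
T22 would need silver-key and L5 (A15), but L5 is never granted.
T24 would need T22 (A11), but T22 is never granted.
K23 would need blue-pass, green-code, and green-pass (A5), but green-code is never granted.
None of the 4 are reached.

0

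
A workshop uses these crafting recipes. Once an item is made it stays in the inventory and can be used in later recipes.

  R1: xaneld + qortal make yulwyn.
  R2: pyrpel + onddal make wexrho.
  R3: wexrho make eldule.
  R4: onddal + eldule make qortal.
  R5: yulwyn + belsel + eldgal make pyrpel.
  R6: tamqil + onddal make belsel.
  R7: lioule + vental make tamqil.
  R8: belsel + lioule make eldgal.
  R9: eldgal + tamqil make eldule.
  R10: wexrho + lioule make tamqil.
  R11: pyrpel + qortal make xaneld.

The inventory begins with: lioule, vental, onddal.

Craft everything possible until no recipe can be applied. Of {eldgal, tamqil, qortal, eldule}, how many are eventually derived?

4

lioule + vental → tamqil (R7).
tamqil + onddal → belsel (R6).
Using R8, belsel and lioule make eldgal.
Using R9, eldgal and tamqil make eldule.
onddal + eldule → qortal (R4).
eldgal: reached.
tamqil: reached.
qortal: reached.
eldule: reached.
All 4 are reached.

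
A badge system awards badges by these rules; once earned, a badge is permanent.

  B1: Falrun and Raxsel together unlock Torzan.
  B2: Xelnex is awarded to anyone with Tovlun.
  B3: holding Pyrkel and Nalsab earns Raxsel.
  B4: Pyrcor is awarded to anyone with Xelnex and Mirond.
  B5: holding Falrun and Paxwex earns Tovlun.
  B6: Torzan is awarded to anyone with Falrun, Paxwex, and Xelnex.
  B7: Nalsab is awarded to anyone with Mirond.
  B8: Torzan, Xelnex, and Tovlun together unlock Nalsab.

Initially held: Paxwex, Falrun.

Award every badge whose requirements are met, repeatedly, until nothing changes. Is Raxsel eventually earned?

Raxsel would need Pyrkel and Nalsab (B3), but Pyrkel is never earned.

No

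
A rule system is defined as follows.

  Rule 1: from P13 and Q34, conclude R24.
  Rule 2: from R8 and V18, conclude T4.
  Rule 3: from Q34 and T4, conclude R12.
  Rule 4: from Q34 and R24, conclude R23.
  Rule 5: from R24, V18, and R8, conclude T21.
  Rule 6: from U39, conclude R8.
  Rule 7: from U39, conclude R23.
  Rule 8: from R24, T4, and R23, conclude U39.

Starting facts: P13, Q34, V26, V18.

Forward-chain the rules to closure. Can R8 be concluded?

No

R8 would need U39 (Rule 6), but U39 is never established.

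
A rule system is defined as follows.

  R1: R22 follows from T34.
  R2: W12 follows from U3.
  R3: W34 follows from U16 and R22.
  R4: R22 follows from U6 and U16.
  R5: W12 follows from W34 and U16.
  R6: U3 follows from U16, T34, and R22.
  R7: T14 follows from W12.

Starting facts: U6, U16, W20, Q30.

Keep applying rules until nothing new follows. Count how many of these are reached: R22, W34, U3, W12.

From U6 and U16, R4 gives R22.
From U16 and R22, R3 gives W34.
From W34 and U16, R5 gives W12.
R22: reached.
W34: reached.
U3 would need U16, T34, and R22 (R6), but T34 is never established.
W12: reached.
Reached: R22, W34, and W12 — 3 of the 4.

3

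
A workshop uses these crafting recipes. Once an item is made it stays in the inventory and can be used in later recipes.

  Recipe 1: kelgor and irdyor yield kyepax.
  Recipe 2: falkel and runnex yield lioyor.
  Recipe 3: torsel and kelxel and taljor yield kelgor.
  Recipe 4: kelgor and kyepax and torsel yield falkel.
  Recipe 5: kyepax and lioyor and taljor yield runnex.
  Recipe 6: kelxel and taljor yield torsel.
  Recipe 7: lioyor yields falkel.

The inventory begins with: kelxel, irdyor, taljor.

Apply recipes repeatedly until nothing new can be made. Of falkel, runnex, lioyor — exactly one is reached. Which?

falkel

kelxel and taljor → torsel (Recipe 6).
Using Recipe 3, torsel, kelxel, and taljor make kelgor.
Using Recipe 1, kelgor and irdyor make kyepax.
kelgor and kyepax and torsel → falkel (Recipe 4).
lioyor would need falkel and runnex (Recipe 2), but runnex is never obtained. runnex would need kyepax, lioyor, and taljor (Recipe 5), but lioyor is never obtained.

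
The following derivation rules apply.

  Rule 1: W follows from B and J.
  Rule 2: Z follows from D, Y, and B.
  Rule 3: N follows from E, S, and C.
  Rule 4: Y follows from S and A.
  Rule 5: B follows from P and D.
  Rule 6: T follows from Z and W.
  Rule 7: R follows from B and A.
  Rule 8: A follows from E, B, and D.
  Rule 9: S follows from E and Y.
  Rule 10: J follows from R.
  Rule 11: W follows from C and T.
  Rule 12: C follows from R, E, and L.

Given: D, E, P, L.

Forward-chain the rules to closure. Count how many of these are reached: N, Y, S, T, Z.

0

N would need E, S, and C (Rule 3), but S is never established.
Y would need S and A (Rule 4), but S is never established.
S would need E and Y (Rule 9), but Y is never established.
T would need Z and W (Rule 6), but Z is never established.
Z would need D, Y, and B (Rule 2), but Y is never established.
None of the 5 are reached.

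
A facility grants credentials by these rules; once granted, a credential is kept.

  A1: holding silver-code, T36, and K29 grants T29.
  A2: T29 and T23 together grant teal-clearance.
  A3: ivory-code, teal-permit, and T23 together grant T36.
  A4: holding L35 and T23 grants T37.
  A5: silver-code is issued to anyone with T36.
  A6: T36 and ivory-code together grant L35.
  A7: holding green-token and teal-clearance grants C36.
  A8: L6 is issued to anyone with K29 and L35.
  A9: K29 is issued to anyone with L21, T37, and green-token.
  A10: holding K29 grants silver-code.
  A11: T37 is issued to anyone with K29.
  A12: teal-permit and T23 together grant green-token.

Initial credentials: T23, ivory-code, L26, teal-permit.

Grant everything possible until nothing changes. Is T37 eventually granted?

Holding ivory-code, teal-permit, and T23 grants T36 (A3).
Holding T36 and ivory-code grants L35 (A6).
Holding L35 and T23 grants T37 (A4).

Yes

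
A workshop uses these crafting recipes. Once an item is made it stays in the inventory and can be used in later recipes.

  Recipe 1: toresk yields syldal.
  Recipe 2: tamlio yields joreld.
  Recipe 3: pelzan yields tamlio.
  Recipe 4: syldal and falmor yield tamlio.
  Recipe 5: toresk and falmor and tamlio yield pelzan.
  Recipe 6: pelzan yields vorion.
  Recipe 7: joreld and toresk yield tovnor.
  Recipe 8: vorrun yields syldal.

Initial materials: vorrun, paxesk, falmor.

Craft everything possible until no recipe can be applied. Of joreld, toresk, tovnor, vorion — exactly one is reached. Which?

vorrun → syldal (Recipe 8).
syldal and falmor → tamlio (Recipe 4).
tamlio → joreld (Recipe 2).
tovnor would need joreld and toresk (Recipe 7), but toresk is never obtained. No rule produces toresk, and it is not given. vorion would need pelzan (Recipe 6), but pelzan is never obtained.

joreld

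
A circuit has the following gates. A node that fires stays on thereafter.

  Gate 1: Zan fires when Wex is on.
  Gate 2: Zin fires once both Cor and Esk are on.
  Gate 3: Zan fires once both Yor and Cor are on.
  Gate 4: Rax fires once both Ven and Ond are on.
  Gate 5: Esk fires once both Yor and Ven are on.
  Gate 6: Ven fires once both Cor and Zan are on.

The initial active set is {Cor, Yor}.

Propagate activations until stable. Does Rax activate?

Rax would need Ven and Ond (Gate 4), but Ond never turns on.

No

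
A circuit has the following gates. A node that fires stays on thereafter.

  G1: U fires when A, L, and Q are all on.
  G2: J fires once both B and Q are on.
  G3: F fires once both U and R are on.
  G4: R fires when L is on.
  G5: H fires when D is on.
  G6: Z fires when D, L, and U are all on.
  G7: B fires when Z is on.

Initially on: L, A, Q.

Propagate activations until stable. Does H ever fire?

H would need D (G5), but D never turns on.

No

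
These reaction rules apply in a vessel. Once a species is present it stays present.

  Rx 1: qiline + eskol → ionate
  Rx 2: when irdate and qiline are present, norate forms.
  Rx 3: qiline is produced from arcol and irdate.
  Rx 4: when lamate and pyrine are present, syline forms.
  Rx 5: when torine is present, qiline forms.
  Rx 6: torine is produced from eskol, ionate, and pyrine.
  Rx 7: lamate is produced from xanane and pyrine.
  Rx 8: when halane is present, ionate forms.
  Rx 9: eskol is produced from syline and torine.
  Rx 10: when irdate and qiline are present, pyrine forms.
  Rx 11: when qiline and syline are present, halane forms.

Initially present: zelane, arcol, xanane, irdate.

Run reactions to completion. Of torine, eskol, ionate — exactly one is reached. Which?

arcol and irdate present → qiline forms (Rx 3).
irdate and qiline present → pyrine forms (Rx 10).
xanane and pyrine present → lamate forms (Rx 7).
lamate and pyrine present → syline forms (Rx 4).
qiline and syline present → halane forms (Rx 11).
halane present → ionate forms (Rx 8).
eskol would need syline and torine (Rx 9), but torine never forms. torine would need eskol, ionate, and pyrine (Rx 6), but eskol never forms.

ionate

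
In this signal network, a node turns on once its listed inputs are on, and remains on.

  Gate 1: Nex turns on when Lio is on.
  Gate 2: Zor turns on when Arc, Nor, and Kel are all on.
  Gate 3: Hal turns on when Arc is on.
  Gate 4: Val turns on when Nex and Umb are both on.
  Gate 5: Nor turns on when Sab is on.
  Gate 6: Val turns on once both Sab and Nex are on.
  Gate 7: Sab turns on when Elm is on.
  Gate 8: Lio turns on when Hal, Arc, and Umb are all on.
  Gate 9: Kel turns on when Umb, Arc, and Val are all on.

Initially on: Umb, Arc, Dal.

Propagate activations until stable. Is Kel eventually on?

Yes

Gate 3: Arc on → Hal on.
Hal, Arc, and Umb are on, so Lio turns on (Gate 8).
Lio is on, so Nex turns on (Gate 1).
Nex and Umb are on, so Val turns on (Gate 4).
Umb, Arc, and Val are on, so Kel turns on (Gate 9).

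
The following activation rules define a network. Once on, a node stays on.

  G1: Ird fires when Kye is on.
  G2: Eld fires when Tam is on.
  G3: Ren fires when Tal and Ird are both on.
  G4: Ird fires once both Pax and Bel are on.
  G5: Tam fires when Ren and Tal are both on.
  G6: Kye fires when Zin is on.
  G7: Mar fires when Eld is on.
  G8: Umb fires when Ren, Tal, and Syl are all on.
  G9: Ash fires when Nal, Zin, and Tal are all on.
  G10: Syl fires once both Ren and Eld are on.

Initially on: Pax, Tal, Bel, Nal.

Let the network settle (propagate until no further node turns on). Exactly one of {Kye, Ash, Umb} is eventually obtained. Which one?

Umb

Pax and Bel are on, so Ird fires (G4).
Tal and Ird are on, so Ren fires (G3).
Ren and Tal are on, so Tam fires (G5).
Tam is on, so Eld fires (G2).
Ren and Eld are on, so Syl fires (G10).
Ren, Tal, and Syl are on, so Umb fires (G8).
Kye would need Zin (G6), but Zin never turns on. Ash would need Nal, Zin, and Tal (G9), but Zin never turns on.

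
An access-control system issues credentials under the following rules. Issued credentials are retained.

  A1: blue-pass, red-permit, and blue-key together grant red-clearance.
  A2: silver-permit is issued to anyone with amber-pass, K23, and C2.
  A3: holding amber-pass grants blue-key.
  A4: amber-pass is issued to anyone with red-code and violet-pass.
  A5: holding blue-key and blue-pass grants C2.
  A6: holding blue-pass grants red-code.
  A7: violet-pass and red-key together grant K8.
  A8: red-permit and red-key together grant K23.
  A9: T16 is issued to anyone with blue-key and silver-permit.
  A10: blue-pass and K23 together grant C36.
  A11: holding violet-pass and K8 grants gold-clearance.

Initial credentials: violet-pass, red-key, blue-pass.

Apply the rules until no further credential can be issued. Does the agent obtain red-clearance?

No

red-clearance would need blue-pass, red-permit, and blue-key (A1), but red-permit is never granted.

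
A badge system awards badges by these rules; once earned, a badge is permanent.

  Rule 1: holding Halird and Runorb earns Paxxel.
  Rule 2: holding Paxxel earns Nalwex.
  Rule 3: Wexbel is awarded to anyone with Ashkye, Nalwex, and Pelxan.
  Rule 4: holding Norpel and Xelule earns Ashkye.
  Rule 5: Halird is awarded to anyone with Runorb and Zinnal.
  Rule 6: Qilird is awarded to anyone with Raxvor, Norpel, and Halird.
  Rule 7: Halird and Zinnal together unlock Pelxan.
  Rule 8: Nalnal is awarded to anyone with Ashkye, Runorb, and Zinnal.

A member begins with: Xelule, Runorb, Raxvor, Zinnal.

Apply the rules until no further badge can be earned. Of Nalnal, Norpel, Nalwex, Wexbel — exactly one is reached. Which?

With Runorb and Zinnal, Halird is earned (Rule 5).
With Halird and Runorb, Paxxel is earned (Rule 1).
With Paxxel, Nalwex is earned (Rule 2).
Nalnal would need Ashkye, Runorb, and Zinnal (Rule 8), but Ashkye is never earned. No rule produces Norpel, and it is not given. Wexbel would need Ashkye, Nalwex, and Pelxan (Rule 3), but Ashkye is never earned.

Nalwex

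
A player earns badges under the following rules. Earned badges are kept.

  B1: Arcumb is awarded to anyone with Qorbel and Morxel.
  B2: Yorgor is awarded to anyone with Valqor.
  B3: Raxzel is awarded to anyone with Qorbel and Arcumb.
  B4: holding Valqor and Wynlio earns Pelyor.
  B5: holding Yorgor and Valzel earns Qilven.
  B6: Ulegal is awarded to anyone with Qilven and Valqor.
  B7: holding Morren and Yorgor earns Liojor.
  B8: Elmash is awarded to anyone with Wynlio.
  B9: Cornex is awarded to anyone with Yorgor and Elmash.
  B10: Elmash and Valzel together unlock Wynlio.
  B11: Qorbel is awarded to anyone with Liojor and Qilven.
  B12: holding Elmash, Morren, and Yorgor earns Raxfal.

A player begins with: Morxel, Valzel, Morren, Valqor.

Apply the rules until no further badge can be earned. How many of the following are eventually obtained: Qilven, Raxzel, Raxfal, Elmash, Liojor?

3

With Valqor, Yorgor is earned (B2).
With Morren and Yorgor, Liojor is earned (B7).
With Yorgor and Valzel, Qilven is earned (B5).
With Liojor and Qilven, Qorbel is earned (B11).
With Qorbel and Morxel, Arcumb is earned (B1).
With Qorbel and Arcumb, Raxzel is earned (B3).
Qilven: reached.
Raxzel: reached.
Raxfal would need Elmash, Morren, and Yorgor (B12), but Elmash is never earned.
Elmash would need Wynlio (B8), but Wynlio is never earned.
Liojor: reached.
Reached: Qilven, Raxzel, and Liojor — 3 of the 5.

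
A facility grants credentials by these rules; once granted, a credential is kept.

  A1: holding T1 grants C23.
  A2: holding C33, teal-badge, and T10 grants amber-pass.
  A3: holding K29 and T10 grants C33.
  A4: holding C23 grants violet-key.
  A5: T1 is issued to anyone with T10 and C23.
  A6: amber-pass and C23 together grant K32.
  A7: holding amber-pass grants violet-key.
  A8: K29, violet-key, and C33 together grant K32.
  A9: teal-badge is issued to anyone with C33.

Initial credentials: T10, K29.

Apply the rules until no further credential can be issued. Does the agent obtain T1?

T1 would need T10 and C23 (A5), but C23 is never granted.

No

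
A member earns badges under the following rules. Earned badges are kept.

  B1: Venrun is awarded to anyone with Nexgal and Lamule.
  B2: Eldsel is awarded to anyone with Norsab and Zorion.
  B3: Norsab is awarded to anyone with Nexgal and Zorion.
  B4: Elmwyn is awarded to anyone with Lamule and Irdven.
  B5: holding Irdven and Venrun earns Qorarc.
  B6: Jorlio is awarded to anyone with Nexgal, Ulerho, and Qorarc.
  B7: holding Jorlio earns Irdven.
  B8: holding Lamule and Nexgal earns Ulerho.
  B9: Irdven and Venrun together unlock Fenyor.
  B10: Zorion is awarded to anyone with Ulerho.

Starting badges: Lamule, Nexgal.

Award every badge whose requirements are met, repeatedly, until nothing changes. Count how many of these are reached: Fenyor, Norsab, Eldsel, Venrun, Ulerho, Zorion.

5

With Nexgal and Lamule, Venrun is earned (B1).
With Lamule and Nexgal, Ulerho is earned (B8).
With Ulerho, Zorion is earned (B10).
With Nexgal and Zorion, Norsab is earned (B3).
With Norsab and Zorion, Eldsel is earned (B2).
Fenyor would need Irdven and Venrun (B9), but Irdven is never earned.
Norsab: reached.
Eldsel: reached.
Venrun: reached.
Ulerho: reached.
Zorion: reached.
Reached: Norsab, Eldsel, Venrun, Ulerho, and Zorion — 5 of the 6.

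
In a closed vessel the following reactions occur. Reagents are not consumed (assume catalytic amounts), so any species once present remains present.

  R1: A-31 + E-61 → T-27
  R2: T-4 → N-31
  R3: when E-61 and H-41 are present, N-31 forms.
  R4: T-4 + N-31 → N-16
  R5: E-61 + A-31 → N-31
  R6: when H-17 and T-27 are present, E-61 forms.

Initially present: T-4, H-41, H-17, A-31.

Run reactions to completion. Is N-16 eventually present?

Yes

T-4 present → N-31 forms (R2).
T-4 and N-31 present → N-16 forms (R4).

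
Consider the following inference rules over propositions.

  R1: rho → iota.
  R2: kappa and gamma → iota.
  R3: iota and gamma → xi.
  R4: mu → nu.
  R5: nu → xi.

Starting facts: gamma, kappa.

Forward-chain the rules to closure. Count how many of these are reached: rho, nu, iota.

1

kappa and gamma hold, so iota follows (R2).
No rule produces rho, and it is not given.
nu would need mu (R4), but mu is never established.
iota: reached.
Reached: iota — 1 of the 3.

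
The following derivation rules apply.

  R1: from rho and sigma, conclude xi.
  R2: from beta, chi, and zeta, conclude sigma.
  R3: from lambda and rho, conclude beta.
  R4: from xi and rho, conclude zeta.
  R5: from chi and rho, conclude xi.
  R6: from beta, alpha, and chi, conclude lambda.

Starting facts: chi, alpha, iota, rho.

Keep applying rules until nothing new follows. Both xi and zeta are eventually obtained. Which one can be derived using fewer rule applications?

xi

xi: chi and rho hold, so xi follows (R5). [1 rule application]
zeta: From chi and rho, R5 gives xi. From xi and rho, R4 gives zeta. [2 rule applications]
xi needs fewer.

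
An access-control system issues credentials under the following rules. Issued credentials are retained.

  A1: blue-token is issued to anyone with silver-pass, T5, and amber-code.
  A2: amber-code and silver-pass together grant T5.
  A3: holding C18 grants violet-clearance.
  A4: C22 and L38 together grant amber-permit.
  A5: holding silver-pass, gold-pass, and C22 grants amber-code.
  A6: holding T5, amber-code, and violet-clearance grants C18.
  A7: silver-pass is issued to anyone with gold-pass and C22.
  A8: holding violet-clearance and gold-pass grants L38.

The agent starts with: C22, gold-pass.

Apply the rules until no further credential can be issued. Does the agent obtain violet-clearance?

violet-clearance would need C18 (A3), but C18 is never granted.

No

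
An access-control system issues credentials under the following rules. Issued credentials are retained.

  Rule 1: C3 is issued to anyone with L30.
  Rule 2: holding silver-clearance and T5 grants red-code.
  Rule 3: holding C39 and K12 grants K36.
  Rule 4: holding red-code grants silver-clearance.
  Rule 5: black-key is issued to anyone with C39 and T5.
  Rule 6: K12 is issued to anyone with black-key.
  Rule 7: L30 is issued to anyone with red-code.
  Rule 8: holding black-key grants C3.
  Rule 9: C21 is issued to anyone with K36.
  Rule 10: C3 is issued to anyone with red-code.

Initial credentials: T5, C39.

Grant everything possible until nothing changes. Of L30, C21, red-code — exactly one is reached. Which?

Holding C39 and T5 grants black-key (Rule 5).
Holding black-key grants K12 (Rule 6).
Holding C39 and K12 grants K36 (Rule 3).
Holding K36 grants C21 (Rule 9).
L30 would need red-code (Rule 7), but red-code is never granted. red-code would need silver-clearance and T5 (Rule 2), but silver-clearance is never granted.

C21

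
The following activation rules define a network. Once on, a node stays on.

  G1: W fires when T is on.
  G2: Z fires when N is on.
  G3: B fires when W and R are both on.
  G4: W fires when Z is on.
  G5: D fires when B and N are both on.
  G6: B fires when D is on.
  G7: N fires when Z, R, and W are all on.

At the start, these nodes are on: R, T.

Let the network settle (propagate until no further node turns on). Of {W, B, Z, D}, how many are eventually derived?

T is on, so W fires (G1).
W and R are on, so B fires (G3).
W: reached.
B: reached.
Z would need N (G2), but N never turns on.
D would need B and N (G5), but N never turns on.
Reached: W and B — 2 of the 4.

2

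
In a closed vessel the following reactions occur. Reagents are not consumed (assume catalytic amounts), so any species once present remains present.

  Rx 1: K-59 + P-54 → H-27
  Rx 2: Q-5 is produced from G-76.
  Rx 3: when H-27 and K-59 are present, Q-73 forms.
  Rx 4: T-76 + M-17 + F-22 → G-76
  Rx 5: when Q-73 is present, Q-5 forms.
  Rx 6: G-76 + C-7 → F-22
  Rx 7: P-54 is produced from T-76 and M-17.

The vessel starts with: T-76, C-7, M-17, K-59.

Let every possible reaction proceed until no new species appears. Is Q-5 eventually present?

Yes

T-76 and M-17 present → P-54 forms (Rx 7).
K-59 and P-54 present → H-27 forms (Rx 1).
H-27 and K-59 present → Q-73 forms (Rx 3).
Q-73 present → Q-5 forms (Rx 5).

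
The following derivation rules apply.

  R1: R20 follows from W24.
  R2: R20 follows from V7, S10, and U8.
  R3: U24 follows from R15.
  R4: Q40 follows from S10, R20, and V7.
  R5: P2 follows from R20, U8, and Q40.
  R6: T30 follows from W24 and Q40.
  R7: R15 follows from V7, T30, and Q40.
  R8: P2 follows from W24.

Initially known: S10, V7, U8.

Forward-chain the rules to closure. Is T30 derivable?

No

T30 would need W24 and Q40 (R6), but W24 is never established.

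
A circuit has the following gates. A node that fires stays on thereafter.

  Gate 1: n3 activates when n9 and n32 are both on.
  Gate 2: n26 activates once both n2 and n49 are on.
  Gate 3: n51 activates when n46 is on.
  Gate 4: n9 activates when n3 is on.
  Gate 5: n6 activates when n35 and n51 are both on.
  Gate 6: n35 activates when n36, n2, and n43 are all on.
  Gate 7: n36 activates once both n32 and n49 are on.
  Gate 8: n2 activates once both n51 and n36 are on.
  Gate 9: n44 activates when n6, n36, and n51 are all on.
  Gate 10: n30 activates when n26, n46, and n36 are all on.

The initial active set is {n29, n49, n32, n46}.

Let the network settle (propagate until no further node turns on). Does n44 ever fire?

n44 would need n6, n36, and n51 (Gate 9), but n6 never turns on.

No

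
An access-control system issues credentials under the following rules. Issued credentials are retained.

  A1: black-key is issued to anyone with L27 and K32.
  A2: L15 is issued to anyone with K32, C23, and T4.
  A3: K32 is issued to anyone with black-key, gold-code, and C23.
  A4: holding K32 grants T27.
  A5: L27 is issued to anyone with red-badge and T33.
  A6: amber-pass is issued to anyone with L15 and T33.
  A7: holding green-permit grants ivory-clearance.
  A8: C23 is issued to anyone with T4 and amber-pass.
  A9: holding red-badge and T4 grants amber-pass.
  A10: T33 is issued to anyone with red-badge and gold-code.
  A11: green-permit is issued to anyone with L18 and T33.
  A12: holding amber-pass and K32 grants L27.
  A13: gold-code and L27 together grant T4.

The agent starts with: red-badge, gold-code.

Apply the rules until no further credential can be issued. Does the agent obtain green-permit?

green-permit would need L18 and T33 (A11), but L18 is never granted.

No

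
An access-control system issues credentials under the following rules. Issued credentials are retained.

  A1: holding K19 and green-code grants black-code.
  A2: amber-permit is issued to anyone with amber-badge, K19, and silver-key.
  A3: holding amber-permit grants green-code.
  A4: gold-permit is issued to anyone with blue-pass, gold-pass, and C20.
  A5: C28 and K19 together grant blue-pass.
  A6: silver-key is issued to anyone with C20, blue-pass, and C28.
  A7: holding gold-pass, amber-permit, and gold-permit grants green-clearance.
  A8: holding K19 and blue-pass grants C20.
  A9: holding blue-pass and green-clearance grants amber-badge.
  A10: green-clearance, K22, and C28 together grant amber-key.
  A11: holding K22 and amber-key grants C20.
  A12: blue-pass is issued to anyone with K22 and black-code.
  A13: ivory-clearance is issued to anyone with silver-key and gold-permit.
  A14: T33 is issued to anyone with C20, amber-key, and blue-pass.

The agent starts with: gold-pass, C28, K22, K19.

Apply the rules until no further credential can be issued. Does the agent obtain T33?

T33 would need C20, amber-key, and blue-pass (A14), but amber-key is never granted.

No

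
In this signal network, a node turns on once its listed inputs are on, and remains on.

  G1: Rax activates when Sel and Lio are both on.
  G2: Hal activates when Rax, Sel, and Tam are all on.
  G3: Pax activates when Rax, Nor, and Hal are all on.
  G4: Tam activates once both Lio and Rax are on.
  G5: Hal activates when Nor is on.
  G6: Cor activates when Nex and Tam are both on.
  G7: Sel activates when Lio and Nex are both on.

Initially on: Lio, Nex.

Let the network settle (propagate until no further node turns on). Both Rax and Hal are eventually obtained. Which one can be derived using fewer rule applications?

Rax: Lio and Nex are on, so Sel activates (G7). G1: Sel and Lio on → Rax on. [2 rule applications]
Hal: G7: Lio and Nex on → Sel on. G1: Sel and Lio on → Rax on. Lio and Rax are on, so Tam activates (G4). G2: Rax, Sel, and Tam on → Hal on. [4 rule applications]
Rax needs fewer.

Rax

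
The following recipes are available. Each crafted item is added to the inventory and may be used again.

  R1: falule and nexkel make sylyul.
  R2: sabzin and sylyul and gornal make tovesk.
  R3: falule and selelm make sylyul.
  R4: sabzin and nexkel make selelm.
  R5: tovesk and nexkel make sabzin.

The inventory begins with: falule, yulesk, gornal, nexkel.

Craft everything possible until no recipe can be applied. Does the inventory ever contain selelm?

selelm would need sabzin and nexkel (R4), but sabzin is never obtained.

No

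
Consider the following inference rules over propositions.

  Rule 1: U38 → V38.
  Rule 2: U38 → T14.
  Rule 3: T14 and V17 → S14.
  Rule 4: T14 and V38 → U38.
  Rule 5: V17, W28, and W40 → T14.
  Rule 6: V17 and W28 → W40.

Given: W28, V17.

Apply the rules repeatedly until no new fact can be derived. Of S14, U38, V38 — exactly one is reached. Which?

S14

V17 and W28 hold, so W40 follows (Rule 6).
From V17, W28, and W40, Rule 5 gives T14.
T14 and V17 hold, so S14 follows (Rule 3).
V38 would need U38 (Rule 1), but U38 is never established. U38 would need T14 and V38 (Rule 4), but V38 is never established.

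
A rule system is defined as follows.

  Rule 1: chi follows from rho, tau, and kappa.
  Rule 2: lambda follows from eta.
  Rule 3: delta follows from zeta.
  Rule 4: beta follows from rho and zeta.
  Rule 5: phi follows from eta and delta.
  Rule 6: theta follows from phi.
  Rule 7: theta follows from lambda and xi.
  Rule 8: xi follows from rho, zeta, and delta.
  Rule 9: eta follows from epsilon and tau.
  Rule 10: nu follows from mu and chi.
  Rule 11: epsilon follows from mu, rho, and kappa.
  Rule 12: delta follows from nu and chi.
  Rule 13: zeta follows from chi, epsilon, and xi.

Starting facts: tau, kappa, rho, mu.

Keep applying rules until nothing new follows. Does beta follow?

beta would need rho and zeta (Rule 4), but zeta is never established.

No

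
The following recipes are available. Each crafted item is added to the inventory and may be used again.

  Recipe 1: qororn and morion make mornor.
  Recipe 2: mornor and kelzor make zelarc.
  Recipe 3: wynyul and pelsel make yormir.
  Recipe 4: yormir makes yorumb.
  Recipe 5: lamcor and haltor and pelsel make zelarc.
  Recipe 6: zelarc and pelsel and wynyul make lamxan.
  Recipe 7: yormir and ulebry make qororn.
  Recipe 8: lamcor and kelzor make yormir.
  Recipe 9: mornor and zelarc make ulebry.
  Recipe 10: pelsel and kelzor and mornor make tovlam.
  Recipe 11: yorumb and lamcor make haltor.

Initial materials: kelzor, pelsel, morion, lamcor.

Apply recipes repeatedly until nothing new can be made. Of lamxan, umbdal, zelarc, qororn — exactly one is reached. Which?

lamcor and kelzor → yormir (Recipe 8).
Using Recipe 4, yormir makes yorumb.
Using Recipe 11, yorumb and lamcor make haltor.
lamcor and haltor and pelsel → zelarc (Recipe 5).
lamxan would need zelarc, pelsel, and wynyul (Recipe 6), but wynyul is never obtained. qororn would need yormir and ulebry (Recipe 7), but ulebry is never obtained. No rule produces umbdal, and it is not given.

zelarc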